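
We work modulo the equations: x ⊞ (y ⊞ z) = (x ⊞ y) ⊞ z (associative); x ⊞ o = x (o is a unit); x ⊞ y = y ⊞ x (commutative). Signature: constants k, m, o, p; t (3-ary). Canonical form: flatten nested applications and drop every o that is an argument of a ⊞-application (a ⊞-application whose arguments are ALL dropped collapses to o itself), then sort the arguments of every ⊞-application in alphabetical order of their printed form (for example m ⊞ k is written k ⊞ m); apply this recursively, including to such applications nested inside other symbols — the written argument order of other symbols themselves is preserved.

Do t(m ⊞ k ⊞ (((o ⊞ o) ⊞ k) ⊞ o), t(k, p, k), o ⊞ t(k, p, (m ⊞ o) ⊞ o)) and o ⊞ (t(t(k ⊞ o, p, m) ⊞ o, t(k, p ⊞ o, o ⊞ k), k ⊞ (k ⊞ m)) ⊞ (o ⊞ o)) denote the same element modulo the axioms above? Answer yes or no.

Left:  t(m ⊞ k ⊞ (((o ⊞ o) ⊞ k) ⊞ o), t(k, p, k), o ⊞ t(k, p, (m ⊞ o) ⊞ o))
  Focus inside:  o ⊞ t(k, p, (m ⊞ o) ⊞ o)
  Simplify inside:  t(k, p, (m ⊞ o) ⊞ o)  →  t(k, p, m)
  Units out:  drop o
  Sort:  t(k, p, m)
  Reassemble:  t(k ⊞ k ⊞ m, t(k, p, k), t(k, p, m))
Right:  o ⊞ (t(t(k ⊞ o, p, m) ⊞ o, t(k, p ⊞ o, o ⊞ k), k ⊞ (k ⊞ m)) ⊞ (o ⊞ o))
  Merge nested applications:  o ⊞ t(t(k ⊞ o, p, m) ⊞ o, t(k, p ⊞ o, o ⊞ k), k ⊞ (k ⊞ m)) ⊞ o ⊞ o
  Simplify inside:  t(t(k ⊞ o, p, m) ⊞ o, t(k, p ⊞ o, o ⊞ k), k ⊞ (k ⊞ m))  →  t(t(k, p, m), t(k, p, k), k ⊞ k ⊞ m)
  Drop the unit:  drop o (×3)
  Sort arguments:  t(t(k, p, m), t(k, p, k), k ⊞ k ⊞ m)

Answer: no — t(k ⊞ k ⊞ m, t(k, p, k), t(k, p, m)) vs t(t(k, p, m), t(k, p, k), k ⊞ k ⊞ m)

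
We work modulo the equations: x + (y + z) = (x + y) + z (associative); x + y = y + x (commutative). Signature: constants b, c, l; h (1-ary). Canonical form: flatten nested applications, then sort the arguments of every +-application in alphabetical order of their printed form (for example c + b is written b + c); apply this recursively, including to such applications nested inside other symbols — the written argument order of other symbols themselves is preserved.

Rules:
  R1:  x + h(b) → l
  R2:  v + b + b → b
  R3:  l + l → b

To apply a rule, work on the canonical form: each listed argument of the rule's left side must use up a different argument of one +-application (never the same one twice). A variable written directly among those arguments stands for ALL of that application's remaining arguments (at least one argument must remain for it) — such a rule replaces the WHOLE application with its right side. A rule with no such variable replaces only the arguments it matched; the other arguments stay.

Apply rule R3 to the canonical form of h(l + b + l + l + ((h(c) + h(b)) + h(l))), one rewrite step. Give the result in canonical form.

Canonical form:  h(b + h(b) + h(c) + h(l) + l + l + l)
Match R3:  consume l, l
New term:  h(b + b + h(b) + h(c) + h(l) + l)

Answer: h(b + b + h(b) + h(c) + h(l) + l)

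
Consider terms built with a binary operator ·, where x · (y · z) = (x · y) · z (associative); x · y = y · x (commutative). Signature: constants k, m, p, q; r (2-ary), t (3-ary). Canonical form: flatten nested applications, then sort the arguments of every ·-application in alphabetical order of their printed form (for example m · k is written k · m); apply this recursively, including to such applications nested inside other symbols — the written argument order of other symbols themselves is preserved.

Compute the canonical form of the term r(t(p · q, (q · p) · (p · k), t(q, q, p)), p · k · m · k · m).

Focus inside:  (q · p) · (p · k)
Merge nested applications:  q · p · p · k
Sort arguments:  k · p · p · q
Rebuild:  r(t(p · q, k · p · p · q, t(q, q, p)), k · k · m · m · p)

Answer: r(t(p · q, k · p · p · q, t(q, q, p)), k · k · m · m · p)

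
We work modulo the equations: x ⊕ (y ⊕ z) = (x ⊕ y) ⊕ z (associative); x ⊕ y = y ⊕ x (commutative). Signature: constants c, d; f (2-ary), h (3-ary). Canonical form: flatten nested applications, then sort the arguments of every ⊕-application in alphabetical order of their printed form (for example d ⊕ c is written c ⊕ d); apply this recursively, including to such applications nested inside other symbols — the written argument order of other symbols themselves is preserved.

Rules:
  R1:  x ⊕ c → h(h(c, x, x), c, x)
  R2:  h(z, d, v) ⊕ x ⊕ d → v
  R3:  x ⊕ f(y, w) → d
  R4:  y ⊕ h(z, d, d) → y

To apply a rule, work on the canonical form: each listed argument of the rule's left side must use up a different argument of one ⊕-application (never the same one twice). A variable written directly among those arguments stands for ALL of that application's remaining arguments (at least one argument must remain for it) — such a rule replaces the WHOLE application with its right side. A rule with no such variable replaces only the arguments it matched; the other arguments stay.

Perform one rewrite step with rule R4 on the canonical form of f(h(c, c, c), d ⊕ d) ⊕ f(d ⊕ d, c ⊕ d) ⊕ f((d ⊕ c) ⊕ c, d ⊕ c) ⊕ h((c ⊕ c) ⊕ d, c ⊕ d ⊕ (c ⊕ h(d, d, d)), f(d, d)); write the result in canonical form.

Canonical form:  f(c ⊕ c ⊕ d, c ⊕ d) ⊕ f(d ⊕ d, c ⊕ d) ⊕ f(h(c, c, c), d ⊕ d) ⊕ h(c ⊕ c ⊕ d, c ⊕ c ⊕ d ⊕ h(d, d, d), f(d, d))
R4 matches:  uses h(d, d, d);  y := c ⊕ c ⊕ d, z := d
The variable takes the whole remainder — replace the entire application.
Giving:  f(c ⊕ c ⊕ d, c ⊕ d) ⊕ f(d ⊕ d, c ⊕ d) ⊕ f(h(c, c, c), d ⊕ d) ⊕ h(c ⊕ c ⊕ d, c ⊕ c ⊕ d, f(d, d))

Answer: f(c ⊕ c ⊕ d, c ⊕ d) ⊕ f(d ⊕ d, c ⊕ d) ⊕ f(h(c, c, c), d ⊕ d) ⊕ h(c ⊕ c ⊕ d, c ⊕ c ⊕ d, f(d, d))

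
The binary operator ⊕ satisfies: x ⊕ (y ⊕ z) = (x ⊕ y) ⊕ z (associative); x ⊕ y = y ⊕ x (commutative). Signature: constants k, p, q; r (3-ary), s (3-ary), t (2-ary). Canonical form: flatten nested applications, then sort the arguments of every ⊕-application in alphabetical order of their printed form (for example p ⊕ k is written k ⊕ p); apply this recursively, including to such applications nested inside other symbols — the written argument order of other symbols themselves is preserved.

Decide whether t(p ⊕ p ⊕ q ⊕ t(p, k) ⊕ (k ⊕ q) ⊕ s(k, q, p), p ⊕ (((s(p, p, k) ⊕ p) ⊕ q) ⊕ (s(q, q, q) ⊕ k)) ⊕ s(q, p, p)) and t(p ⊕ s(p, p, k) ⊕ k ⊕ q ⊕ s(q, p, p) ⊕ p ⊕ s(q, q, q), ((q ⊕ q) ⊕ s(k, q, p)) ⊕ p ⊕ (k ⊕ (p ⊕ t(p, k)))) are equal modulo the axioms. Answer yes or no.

Answer: no — t(k ⊕ p ⊕ p ⊕ q ⊕ q ⊕ s(k, q, p) ⊕ t(p, k), k ⊕ p ⊕ p ⊕ q ⊕ s(p, p, k) ⊕ s(q, p, p) ⊕ s(q, q, q)) vs t(k ⊕ p ⊕ p ⊕ q ⊕ s(p, p, k) ⊕ s(q, p, p) ⊕ s(q, q, q), k ⊕ p ⊕ p ⊕ q ⊕ q ⊕ s(k, q, p) ⊕ t(p, k))

Derivation:
Left:  t(p ⊕ p ⊕ q ⊕ t(p, k) ⊕ (k ⊕ q) ⊕ s(k, q, p), p ⊕ (((s(p, p, k) ⊕ p) ⊕ q) ⊕ (s(q, q, q) ⊕ k)) ⊕ s(q, p, p))
  Focus inside:  p ⊕ (((s(p, p, k) ⊕ p) ⊕ q) ⊕ (s(q, q, q) ⊕ k)) ⊕ s(q, p, p)
  Flatten:  p ⊕ s(p, p, k) ⊕ p ⊕ q ⊕ s(q, q, q) ⊕ k ⊕ s(q, p, p)
  Sort:  k ⊕ p ⊕ p ⊕ q ⊕ s(p, p, k) ⊕ s(q, p, p) ⊕ s(q, q, q)
  Put back:  t(k ⊕ p ⊕ p ⊕ q ⊕ q ⊕ s(k, q, p) ⊕ t(p, k), k ⊕ p ⊕ p ⊕ q ⊕ s(p, p, k) ⊕ s(q, p, p) ⊕ s(q, q, q))
Right:  t(p ⊕ s(p, p, k) ⊕ k ⊕ q ⊕ s(q, p, p) ⊕ p ⊕ s(q, q, q), ((q ⊕ q) ⊕ s(k, q, p)) ⊕ p ⊕ (k ⊕ (p ⊕ t(p, k))))
  Descend into:  ((q ⊕ q) ⊕ s(k, q, p)) ⊕ p ⊕ (k ⊕ (p ⊕ t(p, k)))
  Un-nest:  q ⊕ q ⊕ s(k, q, p) ⊕ p ⊕ k ⊕ p ⊕ t(p, k)
  Order the arguments:  k ⊕ p ⊕ p ⊕ q ⊕ q ⊕ s(k, q, p) ⊕ t(p, k)
  Rebuild:  t(k ⊕ p ⊕ p ⊕ q ⊕ s(p, p, k) ⊕ s(q, p, p) ⊕ s(q, q, q), k ⊕ p ⊕ p ⊕ q ⊕ q ⊕ s(k, q, p) ⊕ t(p, k))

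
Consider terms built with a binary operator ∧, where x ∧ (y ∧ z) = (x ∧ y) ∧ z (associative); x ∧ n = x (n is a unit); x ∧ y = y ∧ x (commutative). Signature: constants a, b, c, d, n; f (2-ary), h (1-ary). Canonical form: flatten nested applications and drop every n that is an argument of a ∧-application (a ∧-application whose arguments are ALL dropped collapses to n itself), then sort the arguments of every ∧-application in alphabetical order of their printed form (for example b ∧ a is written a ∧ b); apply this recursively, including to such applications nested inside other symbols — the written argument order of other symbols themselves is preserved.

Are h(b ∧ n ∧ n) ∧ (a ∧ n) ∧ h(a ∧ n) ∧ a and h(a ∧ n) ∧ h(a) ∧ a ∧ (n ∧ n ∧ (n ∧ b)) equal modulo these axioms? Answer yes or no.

Answer: no — a ∧ a ∧ h(a) ∧ h(b) vs a ∧ b ∧ h(a) ∧ h(a)

Derivation:
Left:  h(b ∧ n ∧ n) ∧ (a ∧ n) ∧ h(a ∧ n) ∧ a
  Merge nested applications:  h(b ∧ n ∧ n) ∧ a ∧ n ∧ h(a ∧ n) ∧ a
  Canonicalize subterm:  h(b ∧ n ∧ n)  →  h(b)
  Canonicalize subterm:  h(a ∧ n)  →  h(a)
  Unit:  drop n
  Sort arguments:  a ∧ a ∧ h(a) ∧ h(b)
Right:  h(a ∧ n) ∧ h(a) ∧ a ∧ (n ∧ n ∧ (n ∧ b))
  Merge nested applications:  h(a ∧ n) ∧ h(a) ∧ a ∧ n ∧ n ∧ n ∧ b
  Simplify inside:  h(a ∧ n)  →  h(a)
  Units out:  drop n (×3)
  Order the arguments:  a ∧ b ∧ h(a) ∧ h(a)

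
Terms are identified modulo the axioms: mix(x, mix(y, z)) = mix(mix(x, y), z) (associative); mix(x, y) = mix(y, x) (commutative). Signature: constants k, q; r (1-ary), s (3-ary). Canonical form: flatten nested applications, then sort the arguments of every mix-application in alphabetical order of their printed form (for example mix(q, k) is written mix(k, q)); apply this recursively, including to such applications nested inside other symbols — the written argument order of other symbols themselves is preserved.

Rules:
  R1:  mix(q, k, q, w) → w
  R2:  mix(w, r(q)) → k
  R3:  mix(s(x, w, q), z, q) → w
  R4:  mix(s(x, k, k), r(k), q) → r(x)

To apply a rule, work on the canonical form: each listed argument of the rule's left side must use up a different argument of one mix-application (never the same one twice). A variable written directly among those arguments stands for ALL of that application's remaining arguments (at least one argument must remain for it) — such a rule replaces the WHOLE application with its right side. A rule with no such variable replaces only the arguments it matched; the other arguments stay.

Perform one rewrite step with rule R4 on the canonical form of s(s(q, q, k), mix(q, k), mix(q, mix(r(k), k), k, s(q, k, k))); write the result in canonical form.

Canonical form:  s(s(q, q, k), mix(k, q), mix(k, k, q, r(k), s(q, k, k)))
Apply R4:  consuming q, r(k), s(q, k, k);  x := q
New term:  s(s(q, q, k), mix(k, q), mix(k, k, r(q)))

Answer: s(s(q, q, k), mix(k, q), mix(k, k, r(q)))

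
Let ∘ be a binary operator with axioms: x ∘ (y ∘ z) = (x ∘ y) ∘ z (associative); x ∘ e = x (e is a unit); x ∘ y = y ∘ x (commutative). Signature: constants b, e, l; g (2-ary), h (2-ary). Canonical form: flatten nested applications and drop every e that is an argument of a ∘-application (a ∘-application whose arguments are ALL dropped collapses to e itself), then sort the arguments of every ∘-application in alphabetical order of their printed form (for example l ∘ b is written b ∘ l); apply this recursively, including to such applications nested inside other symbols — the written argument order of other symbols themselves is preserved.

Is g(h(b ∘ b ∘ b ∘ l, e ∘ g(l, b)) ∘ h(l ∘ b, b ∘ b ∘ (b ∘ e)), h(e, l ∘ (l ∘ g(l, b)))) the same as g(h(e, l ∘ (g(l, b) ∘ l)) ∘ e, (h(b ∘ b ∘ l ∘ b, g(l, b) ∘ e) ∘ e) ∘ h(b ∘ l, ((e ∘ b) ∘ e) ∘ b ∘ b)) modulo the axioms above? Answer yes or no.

Answer: no — g(h(b ∘ b ∘ b ∘ l, g(l, b)) ∘ h(b ∘ l, b ∘ b ∘ b), h(e, g(l, b) ∘ l ∘ l)) vs g(h(e, g(l, b) ∘ l ∘ l), h(b ∘ b ∘ b ∘ l, g(l, b)) ∘ h(b ∘ l, b ∘ b ∘ b))

Derivation:
Left:  g(h(b ∘ b ∘ b ∘ l, e ∘ g(l, b)) ∘ h(l ∘ b, b ∘ b ∘ (b ∘ e)), h(e, l ∘ (l ∘ g(l, b))))
  Work inside:  h(b ∘ b ∘ b ∘ l, e ∘ g(l, b)) ∘ h(l ∘ b, b ∘ b ∘ (b ∘ e))
  Simplify inside:  h(b ∘ b ∘ b ∘ l, e ∘ g(l, b))  →  h(b ∘ b ∘ b ∘ l, g(l, b))
  Inside:  h(l ∘ b, b ∘ b ∘ (b ∘ e))  →  h(b ∘ l, b ∘ b ∘ b)
  Sort:  h(b ∘ b ∘ b ∘ l, g(l, b)) ∘ h(b ∘ l, b ∘ b ∘ b)
  Rebuild:  g(h(b ∘ b ∘ b ∘ l, g(l, b)) ∘ h(b ∘ l, b ∘ b ∘ b), h(e, g(l, b) ∘ l ∘ l))
Right:  g(h(e, l ∘ (g(l, b) ∘ l)) ∘ e, (h(b ∘ b ∘ l ∘ b, g(l, b) ∘ e) ∘ e) ∘ h(b ∘ l, ((e ∘ b) ∘ e) ∘ b ∘ b))
  Focus inside:  (h(b ∘ b ∘ l ∘ b, g(l, b) ∘ e) ∘ e) ∘ h(b ∘ l, ((e ∘ b) ∘ e) ∘ b ∘ b)
  Flatten:  h(b ∘ b ∘ l ∘ b, g(l, b) ∘ e) ∘ e ∘ h(b ∘ l, ((e ∘ b) ∘ e) ∘ b ∘ b)
  Inside:  h(b ∘ b ∘ l ∘ b, g(l, b) ∘ e)  →  h(b ∘ b ∘ b ∘ l, g(l, b))
  Simplify inside:  h(b ∘ l, ((e ∘ b) ∘ e) ∘ b ∘ b)  →  h(b ∘ l, b ∘ b ∘ b)
  Unit:  drop e
  Sort arguments:  h(b ∘ b ∘ b ∘ l, g(l, b)) ∘ h(b ∘ l, b ∘ b ∘ b)
  Rebuild:  g(h(e, g(l, b) ∘ l ∘ l), h(b ∘ b ∘ b ∘ l, g(l, b)) ∘ h(b ∘ l, b ∘ b ∘ b))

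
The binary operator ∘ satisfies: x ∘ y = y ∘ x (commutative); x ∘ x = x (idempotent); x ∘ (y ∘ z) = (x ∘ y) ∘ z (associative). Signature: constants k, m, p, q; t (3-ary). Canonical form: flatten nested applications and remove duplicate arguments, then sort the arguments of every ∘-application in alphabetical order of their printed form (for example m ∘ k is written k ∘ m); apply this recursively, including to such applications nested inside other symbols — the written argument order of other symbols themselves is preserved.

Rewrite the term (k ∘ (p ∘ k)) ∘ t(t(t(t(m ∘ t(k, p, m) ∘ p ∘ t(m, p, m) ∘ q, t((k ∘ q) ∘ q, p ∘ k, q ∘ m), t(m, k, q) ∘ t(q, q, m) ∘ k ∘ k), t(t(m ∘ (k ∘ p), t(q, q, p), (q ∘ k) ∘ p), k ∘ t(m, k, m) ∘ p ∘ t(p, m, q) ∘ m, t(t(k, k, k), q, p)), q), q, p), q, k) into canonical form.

Flatten:  k ∘ p ∘ k ∘ t(t(t(t(m ∘ t(k, p, m) ∘ p ∘ t(m, p, m) ∘ q, t((k ∘ q) ∘ q, p ∘ k, q ∘ m), t(m, k, q) ∘ t(q, q, m) ∘ k ∘ k), t(t(m ∘ (k ∘ p), t(q, q, p), (q ∘ k) ∘ p), k ∘ t(m, k, m) ∘ p ∘ t(p, m, q) ∘ m, t(t(k, k, k), q, p)), q), q, p), q, k)
Canonicalize subterm:  t(t(t(t(m ∘ t(k, p, m) ∘ p ∘ t(m, p, m) ∘ q, t((k ∘ q) ∘ q, p ∘ k, q ∘ m), t(m, k, q) ∘ t(q, q, m) ∘ k ∘ k), t(t(m ∘ (k ∘ p), t(q, q, p), (q ∘ k) ∘ p), k ∘ t(m, k, m) ∘ p ∘ t(p, m, q) ∘ m, t(t(k, k, k), q, p)), q), q, p), q, k)  →  t(t(t(t(m ∘ p ∘ q ∘ t(k, p, m) ∘ t(m, p, m), t(k ∘ q, k ∘ p, m ∘ q), k ∘ t(m, k, q) ∘ t(q, q, m)), t(t(k ∘ m ∘ p, t(q, q, p), k ∘ p ∘ q), k ∘ m ∘ p ∘ t(m, k, m) ∘ t(p, m, q), t(t(k, k, k), q, p)), q), q, p), q, k)
Idempotence:  drop duplicate k
Order the arguments:  k ∘ p ∘ t(t(t(t(m ∘ p ∘ q ∘ t(k, p, m) ∘ t(m, p, m), t(k ∘ q, k ∘ p, m ∘ q), k ∘ t(m, k, q) ∘ t(q, q, m)), t(t(k ∘ m ∘ p, t(q, q, p), k ∘ p ∘ q), k ∘ m ∘ p ∘ t(m, k, m) ∘ t(p, m, q), t(t(k, k, k), q, p)), q), q, p), q, k)

Answer: k ∘ p ∘ t(t(t(t(m ∘ p ∘ q ∘ t(k, p, m) ∘ t(m, p, m), t(k ∘ q, k ∘ p, m ∘ q), k ∘ t(m, k, q) ∘ t(q, q, m)), t(t(k ∘ m ∘ p, t(q, q, p), k ∘ p ∘ q), k ∘ m ∘ p ∘ t(m, k, m) ∘ t(p, m, q), t(t(k, k, k), q, p)), q), q, p), q, k)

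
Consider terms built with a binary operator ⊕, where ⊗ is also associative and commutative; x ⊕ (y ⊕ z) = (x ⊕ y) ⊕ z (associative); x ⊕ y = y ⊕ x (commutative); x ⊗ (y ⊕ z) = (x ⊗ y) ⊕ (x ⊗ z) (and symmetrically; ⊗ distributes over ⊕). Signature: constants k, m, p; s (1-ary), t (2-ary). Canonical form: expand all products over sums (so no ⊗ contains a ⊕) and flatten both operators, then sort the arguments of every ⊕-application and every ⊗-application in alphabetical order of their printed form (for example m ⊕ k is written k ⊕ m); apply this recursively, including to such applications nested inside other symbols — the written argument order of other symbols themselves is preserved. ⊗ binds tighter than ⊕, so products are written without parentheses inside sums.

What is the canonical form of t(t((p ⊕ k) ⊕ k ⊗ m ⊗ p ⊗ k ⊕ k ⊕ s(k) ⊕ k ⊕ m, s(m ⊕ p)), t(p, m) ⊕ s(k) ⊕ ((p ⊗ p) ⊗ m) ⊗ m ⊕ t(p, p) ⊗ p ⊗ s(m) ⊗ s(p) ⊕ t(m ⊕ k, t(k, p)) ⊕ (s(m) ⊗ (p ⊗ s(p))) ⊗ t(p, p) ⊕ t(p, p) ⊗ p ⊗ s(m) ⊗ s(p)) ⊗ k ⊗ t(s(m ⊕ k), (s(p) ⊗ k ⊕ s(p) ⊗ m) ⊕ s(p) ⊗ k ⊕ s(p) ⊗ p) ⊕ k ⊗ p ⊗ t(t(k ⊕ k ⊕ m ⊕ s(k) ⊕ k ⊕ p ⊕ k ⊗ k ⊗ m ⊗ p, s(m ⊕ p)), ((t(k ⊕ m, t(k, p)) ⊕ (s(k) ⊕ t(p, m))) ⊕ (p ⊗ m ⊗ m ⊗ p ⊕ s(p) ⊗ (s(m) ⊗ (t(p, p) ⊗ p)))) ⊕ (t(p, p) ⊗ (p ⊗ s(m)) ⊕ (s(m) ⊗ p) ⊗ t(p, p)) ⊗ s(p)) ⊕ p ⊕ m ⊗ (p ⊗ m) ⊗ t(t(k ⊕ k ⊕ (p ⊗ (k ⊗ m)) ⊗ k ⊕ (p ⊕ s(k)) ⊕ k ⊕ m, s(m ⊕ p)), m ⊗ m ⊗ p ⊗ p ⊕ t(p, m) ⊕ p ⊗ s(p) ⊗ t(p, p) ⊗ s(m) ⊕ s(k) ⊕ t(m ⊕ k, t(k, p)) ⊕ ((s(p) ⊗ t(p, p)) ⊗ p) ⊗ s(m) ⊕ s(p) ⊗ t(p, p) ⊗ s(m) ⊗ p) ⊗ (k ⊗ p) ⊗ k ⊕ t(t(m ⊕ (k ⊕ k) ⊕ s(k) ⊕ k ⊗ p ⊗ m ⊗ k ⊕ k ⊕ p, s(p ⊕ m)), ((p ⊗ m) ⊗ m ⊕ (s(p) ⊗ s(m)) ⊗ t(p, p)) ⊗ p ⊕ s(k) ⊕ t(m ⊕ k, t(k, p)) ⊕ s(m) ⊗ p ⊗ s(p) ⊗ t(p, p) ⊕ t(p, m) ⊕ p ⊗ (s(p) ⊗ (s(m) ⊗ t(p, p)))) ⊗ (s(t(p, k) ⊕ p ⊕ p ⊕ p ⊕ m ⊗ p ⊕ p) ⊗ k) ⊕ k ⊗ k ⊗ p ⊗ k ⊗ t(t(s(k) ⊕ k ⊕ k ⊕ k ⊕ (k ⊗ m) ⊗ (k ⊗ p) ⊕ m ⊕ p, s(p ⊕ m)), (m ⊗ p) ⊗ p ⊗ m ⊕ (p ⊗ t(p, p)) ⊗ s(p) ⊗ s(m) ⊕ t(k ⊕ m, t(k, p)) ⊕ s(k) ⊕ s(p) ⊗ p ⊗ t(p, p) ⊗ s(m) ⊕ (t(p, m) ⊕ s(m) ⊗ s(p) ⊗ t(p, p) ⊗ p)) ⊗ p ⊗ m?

Expand products over sums:  k ⊗ t(s(k ⊕ m), k ⊗ s(p) ⊕ k ⊗ s(p) ⊕ m ⊗ s(p) ⊕ p ⊗ s(p)) ⊗ t(t(k ⊕ k ⊕ k ⊕ k ⊗ k ⊗ m ⊗ p ⊕ m ⊕ p ⊕ s(k), s(m ⊕ p)), m ⊗ m ⊗ p ⊗ p ⊕ p ⊗ s(m) ⊗ s(p) ⊗ t(p, p) ⊕ p ⊗ s(m) ⊗ s(p) ⊗ t(p, p) ⊕ p ⊗ s(m) ⊗ s(p) ⊗ t(p, p) ⊕ s(k) ⊕ t(k ⊕ m, t(k, p)) ⊕ t(p, m)) ⊕ k ⊗ p ⊗ t(t(k ⊕ k ⊕ k ⊕ k ⊗ k ⊗ m ⊗ p ⊕ m ⊕ p ⊕ s(k), s(m ⊕ p)), m ⊗ m ⊗ p ⊗ p ⊕ p ⊗ s(m) ⊗ s(p) ⊗ t(p, p) ⊕ p ⊗ s(m) ⊗ s(p) ⊗ t(p, p) ⊕ p ⊗ s(m) ⊗ s(p) ⊗ t(p, p) ⊕ s(k) ⊕ t(k ⊕ m, t(k, p)) ⊕ t(p, m)) ⊕ p ⊕ k ⊗ k ⊗ m ⊗ m ⊗ p ⊗ p ⊗ t(t(k ⊕ k ⊕ k ⊕ k ⊗ k ⊗ m ⊗ p ⊕ m ⊕ p ⊕ s(k), s(m ⊕ p)), m ⊗ m ⊗ p ⊗ p ⊕ p ⊗ s(m) ⊗ s(p) ⊗ t(p, p) ⊕ p ⊗ s(m) ⊗ s(p) ⊗ t(p, p) ⊕ p ⊗ s(m) ⊗ s(p) ⊗ t(p, p) ⊕ s(k) ⊕ t(k ⊕ m, t(k, p)) ⊕ t(p, m)) ⊕ k ⊗ s(m ⊗ p ⊕ p ⊕ p ⊕ p ⊕ p ⊕ t(p, k)) ⊗ t(t(k ⊕ k ⊕ k ⊕ k ⊗ k ⊗ m ⊗ p ⊕ m ⊕ p ⊕ s(k), s(m ⊕ p)), m ⊗ m ⊗ p ⊗ p ⊕ p ⊗ s(m) ⊗ s(p) ⊗ t(p, p) ⊕ p ⊗ s(m) ⊗ s(p) ⊗ t(p, p) ⊕ p ⊗ s(m) ⊗ s(p) ⊗ t(p, p) ⊕ s(k) ⊕ t(k ⊕ m, t(k, p)) ⊕ t(p, m)) ⊕ k ⊗ k ⊗ k ⊗ m ⊗ p ⊗ p ⊗ t(t(k ⊕ k ⊕ k ⊕ k ⊗ k ⊗ m ⊗ p ⊕ m ⊕ p ⊕ s(k), s(m ⊕ p)), m ⊗ m ⊗ p ⊗ p ⊕ p ⊗ s(m) ⊗ s(p) ⊗ t(p, p) ⊕ p ⊗ s(m) ⊗ s(p) ⊗ t(p, p) ⊕ p ⊗ s(m) ⊗ s(p) ⊗ t(p, p) ⊕ s(k) ⊕ t(k ⊕ m, t(k, p)) ⊕ t(p, m))
Order the arguments:  k ⊗ k ⊗ k ⊗ m ⊗ p ⊗ p ⊗ t(t(k ⊕ k ⊕ k ⊕ k ⊗ k ⊗ m ⊗ p ⊕ m ⊕ p ⊕ s(k), s(m ⊕ p)), m ⊗ m ⊗ p ⊗ p ⊕ p ⊗ s(m) ⊗ s(p) ⊗ t(p, p) ⊕ p ⊗ s(m) ⊗ s(p) ⊗ t(p, p) ⊕ p ⊗ s(m) ⊗ s(p) ⊗ t(p, p) ⊕ s(k) ⊕ t(k ⊕ m, t(k, p)) ⊕ t(p, m)) ⊕ k ⊗ k ⊗ m ⊗ m ⊗ p ⊗ p ⊗ t(t(k ⊕ k ⊕ k ⊕ k ⊗ k ⊗ m ⊗ p ⊕ m ⊕ p ⊕ s(k), s(m ⊕ p)), m ⊗ m ⊗ p ⊗ p ⊕ p ⊗ s(m) ⊗ s(p) ⊗ t(p, p) ⊕ p ⊗ s(m) ⊗ s(p) ⊗ t(p, p) ⊕ p ⊗ s(m) ⊗ s(p) ⊗ t(p, p) ⊕ s(k) ⊕ t(k ⊕ m, t(k, p)) ⊕ t(p, m)) ⊕ k ⊗ p ⊗ t(t(k ⊕ k ⊕ k ⊕ k ⊗ k ⊗ m ⊗ p ⊕ m ⊕ p ⊕ s(k), s(m ⊕ p)), m ⊗ m ⊗ p ⊗ p ⊕ p ⊗ s(m) ⊗ s(p) ⊗ t(p, p) ⊕ p ⊗ s(m) ⊗ s(p) ⊗ t(p, p) ⊕ p ⊗ s(m) ⊗ s(p) ⊗ t(p, p) ⊕ s(k) ⊕ t(k ⊕ m, t(k, p)) ⊕ t(p, m)) ⊕ k ⊗ s(m ⊗ p ⊕ p ⊕ p ⊕ p ⊕ p ⊕ t(p, k)) ⊗ t(t(k ⊕ k ⊕ k ⊕ k ⊗ k ⊗ m ⊗ p ⊕ m ⊕ p ⊕ s(k), s(m ⊕ p)), m ⊗ m ⊗ p ⊗ p ⊕ p ⊗ s(m) ⊗ s(p) ⊗ t(p, p) ⊕ p ⊗ s(m) ⊗ s(p) ⊗ t(p, p) ⊕ p ⊗ s(m) ⊗ s(p) ⊗ t(p, p) ⊕ s(k) ⊕ t(k ⊕ m, t(k, p)) ⊕ t(p, m)) ⊕ k ⊗ t(s(k ⊕ m), k ⊗ s(p) ⊕ k ⊗ s(p) ⊕ m ⊗ s(p) ⊕ p ⊗ s(p)) ⊗ t(t(k ⊕ k ⊕ k ⊕ k ⊗ k ⊗ m ⊗ p ⊕ m ⊕ p ⊕ s(k), s(m ⊕ p)), m ⊗ m ⊗ p ⊗ p ⊕ p ⊗ s(m) ⊗ s(p) ⊗ t(p, p) ⊕ p ⊗ s(m) ⊗ s(p) ⊗ t(p, p) ⊕ p ⊗ s(m) ⊗ s(p) ⊗ t(p, p) ⊕ s(k) ⊕ t(k ⊕ m, t(k, p)) ⊕ t(p, m)) ⊕ p

Answer: k ⊗ k ⊗ k ⊗ m ⊗ p ⊗ p ⊗ t(t(k ⊕ k ⊕ k ⊕ k ⊗ k ⊗ m ⊗ p ⊕ m ⊕ p ⊕ s(k), s(m ⊕ p)), m ⊗ m ⊗ p ⊗ p ⊕ p ⊗ s(m) ⊗ s(p) ⊗ t(p, p) ⊕ p ⊗ s(m) ⊗ s(p) ⊗ t(p, p) ⊕ p ⊗ s(m) ⊗ s(p) ⊗ t(p, p) ⊕ s(k) ⊕ t(k ⊕ m, t(k, p)) ⊕ t(p, m)) ⊕ k ⊗ k ⊗ m ⊗ m ⊗ p ⊗ p ⊗ t(t(k ⊕ k ⊕ k ⊕ k ⊗ k ⊗ m ⊗ p ⊕ m ⊕ p ⊕ s(k), s(m ⊕ p)), m ⊗ m ⊗ p ⊗ p ⊕ p ⊗ s(m) ⊗ s(p) ⊗ t(p, p) ⊕ p ⊗ s(m) ⊗ s(p) ⊗ t(p, p) ⊕ p ⊗ s(m) ⊗ s(p) ⊗ t(p, p) ⊕ s(k) ⊕ t(k ⊕ m, t(k, p)) ⊕ t(p, m)) ⊕ k ⊗ p ⊗ t(t(k ⊕ k ⊕ k ⊕ k ⊗ k ⊗ m ⊗ p ⊕ m ⊕ p ⊕ s(k), s(m ⊕ p)), m ⊗ m ⊗ p ⊗ p ⊕ p ⊗ s(m) ⊗ s(p) ⊗ t(p, p) ⊕ p ⊗ s(m) ⊗ s(p) ⊗ t(p, p) ⊕ p ⊗ s(m) ⊗ s(p) ⊗ t(p, p) ⊕ s(k) ⊕ t(k ⊕ m, t(k, p)) ⊕ t(p, m)) ⊕ k ⊗ s(m ⊗ p ⊕ p ⊕ p ⊕ p ⊕ p ⊕ t(p, k)) ⊗ t(t(k ⊕ k ⊕ k ⊕ k ⊗ k ⊗ m ⊗ p ⊕ m ⊕ p ⊕ s(k), s(m ⊕ p)), m ⊗ m ⊗ p ⊗ p ⊕ p ⊗ s(m) ⊗ s(p) ⊗ t(p, p) ⊕ p ⊗ s(m) ⊗ s(p) ⊗ t(p, p) ⊕ p ⊗ s(m) ⊗ s(p) ⊗ t(p, p) ⊕ s(k) ⊕ t(k ⊕ m, t(k, p)) ⊕ t(p, m)) ⊕ k ⊗ t(s(k ⊕ m), k ⊗ s(p) ⊕ k ⊗ s(p) ⊕ m ⊗ s(p) ⊕ p ⊗ s(p)) ⊗ t(t(k ⊕ k ⊕ k ⊕ k ⊗ k ⊗ m ⊗ p ⊕ m ⊕ p ⊕ s(k), s(m ⊕ p)), m ⊗ m ⊗ p ⊗ p ⊕ p ⊗ s(m) ⊗ s(p) ⊗ t(p, p) ⊕ p ⊗ s(m) ⊗ s(p) ⊗ t(p, p) ⊕ p ⊗ s(m) ⊗ s(p) ⊗ t(p, p) ⊕ s(k) ⊕ t(k ⊕ m, t(k, p)) ⊕ t(p, m)) ⊕ p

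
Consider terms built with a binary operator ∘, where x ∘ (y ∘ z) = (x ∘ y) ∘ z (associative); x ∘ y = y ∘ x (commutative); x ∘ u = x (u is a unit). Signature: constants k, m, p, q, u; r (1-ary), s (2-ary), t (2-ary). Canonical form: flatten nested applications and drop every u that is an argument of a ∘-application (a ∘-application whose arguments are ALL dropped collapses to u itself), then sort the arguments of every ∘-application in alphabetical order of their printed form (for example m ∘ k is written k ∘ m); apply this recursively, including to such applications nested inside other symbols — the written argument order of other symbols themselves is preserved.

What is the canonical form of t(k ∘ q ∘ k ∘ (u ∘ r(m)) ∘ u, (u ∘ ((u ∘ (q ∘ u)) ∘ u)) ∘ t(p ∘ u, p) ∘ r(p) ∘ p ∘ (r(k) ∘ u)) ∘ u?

Answer: t(k ∘ k ∘ q ∘ r(m), p ∘ q ∘ r(k) ∘ r(p) ∘ t(p, p))

Derivation:
Inside:  t(k ∘ q ∘ k ∘ (u ∘ r(m)) ∘ u, (u ∘ ((u ∘ (q ∘ u)) ∘ u)) ∘ t(p ∘ u, p) ∘ r(p) ∘ p ∘ (r(k) ∘ u))  →  t(k ∘ k ∘ q ∘ r(m), p ∘ q ∘ r(k) ∘ r(p) ∘ t(p, p))
Drop the unit:  drop u
Sort:  t(k ∘ k ∘ q ∘ r(m), p ∘ q ∘ r(k) ∘ r(p) ∘ t(p, p))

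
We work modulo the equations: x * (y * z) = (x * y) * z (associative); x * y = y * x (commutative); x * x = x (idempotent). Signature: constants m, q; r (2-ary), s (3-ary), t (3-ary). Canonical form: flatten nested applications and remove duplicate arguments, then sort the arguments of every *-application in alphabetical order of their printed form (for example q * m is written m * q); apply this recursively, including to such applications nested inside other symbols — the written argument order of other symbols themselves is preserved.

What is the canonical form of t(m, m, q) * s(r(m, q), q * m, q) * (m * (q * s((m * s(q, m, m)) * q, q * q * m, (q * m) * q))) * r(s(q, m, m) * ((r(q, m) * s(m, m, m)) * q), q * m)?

Answer: m * q * r(q * r(q, m) * s(m, m, m) * s(q, m, m), m * q) * s(m * q * s(q, m, m), m * q, m * q) * s(r(m, q), m * q, q) * t(m, m, q)

Derivation:
Un-nest:  t(m, m, q) * s(r(m, q), q * m, q) * m * q * s((m * s(q, m, m)) * q, q * q * m, (q * m) * q) * r(s(q, m, m) * ((r(q, m) * s(m, m, m)) * q), q * m)
Canonicalize subterm:  s(r(m, q), q * m, q)  →  s(r(m, q), m * q, q)
Canonicalize subterm:  s((m * s(q, m, m)) * q, q * q * m, (q * m) * q)  →  s(m * q * s(q, m, m), m * q, m * q)
Inside:  r(s(q, m, m) * ((r(q, m) * s(m, m, m)) * q), q * m)  →  r(q * r(q, m) * s(m, m, m) * s(q, m, m), m * q)
Sort:  m * q * r(q * r(q, m) * s(m, m, m) * s(q, m, m), m * q) * s(m * q * s(q, m, m), m * q, m * q) * s(r(m, q), m * q, q) * t(m, m, q)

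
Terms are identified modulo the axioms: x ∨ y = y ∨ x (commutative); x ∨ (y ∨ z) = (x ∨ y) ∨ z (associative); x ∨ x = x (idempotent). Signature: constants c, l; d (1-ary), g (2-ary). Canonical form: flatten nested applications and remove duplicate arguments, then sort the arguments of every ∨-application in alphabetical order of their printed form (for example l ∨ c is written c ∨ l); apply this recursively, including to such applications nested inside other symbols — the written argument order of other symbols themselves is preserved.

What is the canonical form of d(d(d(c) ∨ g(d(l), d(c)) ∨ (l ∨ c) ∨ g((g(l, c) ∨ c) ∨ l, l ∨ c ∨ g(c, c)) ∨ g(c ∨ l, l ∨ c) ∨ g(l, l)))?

Work inside:  d(c) ∨ g(d(l), d(c)) ∨ (l ∨ c) ∨ g((g(l, c) ∨ c) ∨ l, l ∨ c ∨ g(c, c)) ∨ g(c ∨ l, l ∨ c) ∨ g(l, l)
Un-nest:  d(c) ∨ g(d(l), d(c)) ∨ l ∨ c ∨ g((g(l, c) ∨ c) ∨ l, l ∨ c ∨ g(c, c)) ∨ g(c ∨ l, l ∨ c) ∨ g(l, l)
Inside:  g((g(l, c) ∨ c) ∨ l, l ∨ c ∨ g(c, c))  →  g(c ∨ g(l, c) ∨ l, c ∨ g(c, c) ∨ l)
Simplify inside:  g(c ∨ l, l ∨ c)  →  g(c ∨ l, c ∨ l)
Sort arguments:  c ∨ d(c) ∨ g(c ∨ g(l, c) ∨ l, c ∨ g(c, c) ∨ l) ∨ g(c ∨ l, c ∨ l) ∨ g(d(l), d(c)) ∨ g(l, l) ∨ l
Rebuild:  d(d(c ∨ d(c) ∨ g(c ∨ g(l, c) ∨ l, c ∨ g(c, c) ∨ l) ∨ g(c ∨ l, c ∨ l) ∨ g(d(l), d(c)) ∨ g(l, l) ∨ l))

Answer: d(d(c ∨ d(c) ∨ g(c ∨ g(l, c) ∨ l, c ∨ g(c, c) ∨ l) ∨ g(c ∨ l, c ∨ l) ∨ g(d(l), d(c)) ∨ g(l, l) ∨ l))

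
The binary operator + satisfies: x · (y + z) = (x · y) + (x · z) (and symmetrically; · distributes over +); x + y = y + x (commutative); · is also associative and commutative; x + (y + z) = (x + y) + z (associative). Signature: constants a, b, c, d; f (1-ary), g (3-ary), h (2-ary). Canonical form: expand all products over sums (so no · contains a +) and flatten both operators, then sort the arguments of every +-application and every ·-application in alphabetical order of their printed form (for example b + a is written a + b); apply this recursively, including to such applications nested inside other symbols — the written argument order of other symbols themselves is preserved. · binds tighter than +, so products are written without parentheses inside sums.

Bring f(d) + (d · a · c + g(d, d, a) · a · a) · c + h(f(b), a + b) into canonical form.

Answer: a · a · c · g(d, d, a) + a · c · c · d + f(d) + h(f(b), a + b)

Derivation:
Distribute:  f(d) + a · c · c · d + a · a · c · g(d, d, a) + h(f(b), a + b)
Sort:  a · a · c · g(d, d, a) + a · c · c · d + f(d) + h(f(b), a + b)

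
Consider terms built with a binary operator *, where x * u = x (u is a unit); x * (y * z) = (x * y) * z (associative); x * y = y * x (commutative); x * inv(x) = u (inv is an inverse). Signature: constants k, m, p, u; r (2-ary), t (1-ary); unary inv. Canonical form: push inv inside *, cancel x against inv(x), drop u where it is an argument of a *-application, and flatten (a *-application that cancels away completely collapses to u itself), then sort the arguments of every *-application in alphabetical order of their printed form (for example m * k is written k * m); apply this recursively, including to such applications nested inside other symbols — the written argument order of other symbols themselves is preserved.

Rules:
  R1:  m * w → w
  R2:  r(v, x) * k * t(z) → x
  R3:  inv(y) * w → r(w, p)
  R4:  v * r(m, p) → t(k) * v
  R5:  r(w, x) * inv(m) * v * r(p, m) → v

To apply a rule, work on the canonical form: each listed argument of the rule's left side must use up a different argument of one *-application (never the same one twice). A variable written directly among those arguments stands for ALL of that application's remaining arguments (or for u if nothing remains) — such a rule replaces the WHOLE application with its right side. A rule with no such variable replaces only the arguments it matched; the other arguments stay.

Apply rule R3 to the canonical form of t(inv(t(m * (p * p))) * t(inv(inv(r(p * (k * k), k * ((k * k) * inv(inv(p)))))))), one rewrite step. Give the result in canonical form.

Canonical form:  t(inv(t(m * p * p)) * t(r(k * k * p, k * k * k * p)))
R3 matches:  uses inv(t(m * p * p));  w := t(r(k * k * p, k * k * k * p)), y := t(m * p * p)
The extension variable absorbs all remaining arguments, so the whole application is rewritten.
New term:  t(r(t(r(k * k * p, k * k * k * p)), p))

Answer: t(r(t(r(k * k * p, k * k * k * p)), p))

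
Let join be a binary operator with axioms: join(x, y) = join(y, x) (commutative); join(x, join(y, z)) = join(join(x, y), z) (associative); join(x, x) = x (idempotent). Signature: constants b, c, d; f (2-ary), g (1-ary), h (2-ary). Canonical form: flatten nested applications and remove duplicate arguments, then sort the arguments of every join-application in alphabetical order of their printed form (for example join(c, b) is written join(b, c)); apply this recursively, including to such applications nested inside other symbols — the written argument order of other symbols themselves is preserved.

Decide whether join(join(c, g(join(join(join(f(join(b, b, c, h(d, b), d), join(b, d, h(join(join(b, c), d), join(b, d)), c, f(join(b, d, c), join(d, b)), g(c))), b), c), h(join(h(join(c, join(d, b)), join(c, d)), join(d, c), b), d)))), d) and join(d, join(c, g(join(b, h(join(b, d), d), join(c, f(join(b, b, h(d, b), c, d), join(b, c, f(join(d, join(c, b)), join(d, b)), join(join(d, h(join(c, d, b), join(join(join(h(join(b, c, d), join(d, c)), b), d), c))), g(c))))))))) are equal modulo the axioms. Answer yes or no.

Answer: no — join(c, d, g(join(b, c, f(join(b, c, d, h(d, b)), join(b, c, d, f(join(b, c, d), join(b, d)), g(c), h(join(b, c, d), join(b, d)))), h(join(b, c, d, h(join(b, c, d), join(c, d))), d)))) vs join(c, d, g(join(b, c, f(join(b, c, d, h(d, b)), join(b, c, d, f(join(b, c, d), join(b, d)), g(c), h(join(b, c, d), join(b, c, d, h(join(b, c, d), join(c, d)))))), h(join(b, d), d))))

Derivation:
Left:  join(join(c, g(join(join(join(f(join(b, b, c, h(d, b), d), join(b, d, h(join(join(b, c), d), join(b, d)), c, f(join(b, d, c), join(d, b)), g(c))), b), c), h(join(h(join(c, join(d, b)), join(c, d)), join(d, c), b), d)))), d)
  Un-nest:  join(c, g(join(join(join(f(join(b, b, c, h(d, b), d), join(b, d, h(join(join(b, c), d), join(b, d)), c, f(join(b, d, c), join(d, b)), g(c))), b), c), h(join(h(join(c, join(d, b)), join(c, d)), join(d, c), b), d))), d)
  Canonicalize subterm:  g(join(join(join(f(join(b, b, c, h(d, b), d), join(b, d, h(join(join(b, c), d), join(b, d)), c, f(join(b, d, c), join(d, b)), g(c))), b), c), h(join(h(join(c, join(d, b)), join(c, d)), join(d, c), b), d)))  →  g(join(b, c, f(join(b, c, d, h(d, b)), join(b, c, d, f(join(b, c, d), join(b, d)), g(c), h(join(b, c, d), join(b, d)))), h(join(b, c, d, h(join(b, c, d), join(c, d))), d)))
  Sort arguments:  join(c, d, g(join(b, c, f(join(b, c, d, h(d, b)), join(b, c, d, f(join(b, c, d), join(b, d)), g(c), h(join(b, c, d), join(b, d)))), h(join(b, c, d, h(join(b, c, d), join(c, d))), d))))
Right:  join(d, join(c, g(join(b, h(join(b, d), d), join(c, f(join(b, b, h(d, b), c, d), join(b, c, f(join(d, join(c, b)), join(d, b)), join(join(d, h(join(c, d, b), join(join(join(h(join(b, c, d), join(d, c)), b), d), c))), g(c)))))))))
  Un-nest:  join(d, c, g(join(b, h(join(b, d), d), join(c, f(join(b, b, h(d, b), c, d), join(b, c, f(join(d, join(c, b)), join(d, b)), join(join(d, h(join(c, d, b), join(join(join(h(join(b, c, d), join(d, c)), b), d), c))), g(c))))))))
  Canonicalize subterm:  g(join(b, h(join(b, d), d), join(c, f(join(b, b, h(d, b), c, d), join(b, c, f(join(d, join(c, b)), join(d, b)), join(join(d, h(join(c, d, b), join(join(join(h(join(b, c, d), join(d, c)), b), d), c))), g(c)))))))  →  g(join(b, c, f(join(b, c, d, h(d, b)), join(b, c, d, f(join(b, c, d), join(b, d)), g(c), h(join(b, c, d), join(b, c, d, h(join(b, c, d), join(c, d)))))), h(join(b, d), d)))
  Sort arguments:  join(c, d, g(join(b, c, f(join(b, c, d, h(d, b)), join(b, c, d, f(join(b, c, d), join(b, d)), g(c), h(join(b, c, d), join(b, c, d, h(join(b, c, d), join(c, d)))))), h(join(b, d), d))))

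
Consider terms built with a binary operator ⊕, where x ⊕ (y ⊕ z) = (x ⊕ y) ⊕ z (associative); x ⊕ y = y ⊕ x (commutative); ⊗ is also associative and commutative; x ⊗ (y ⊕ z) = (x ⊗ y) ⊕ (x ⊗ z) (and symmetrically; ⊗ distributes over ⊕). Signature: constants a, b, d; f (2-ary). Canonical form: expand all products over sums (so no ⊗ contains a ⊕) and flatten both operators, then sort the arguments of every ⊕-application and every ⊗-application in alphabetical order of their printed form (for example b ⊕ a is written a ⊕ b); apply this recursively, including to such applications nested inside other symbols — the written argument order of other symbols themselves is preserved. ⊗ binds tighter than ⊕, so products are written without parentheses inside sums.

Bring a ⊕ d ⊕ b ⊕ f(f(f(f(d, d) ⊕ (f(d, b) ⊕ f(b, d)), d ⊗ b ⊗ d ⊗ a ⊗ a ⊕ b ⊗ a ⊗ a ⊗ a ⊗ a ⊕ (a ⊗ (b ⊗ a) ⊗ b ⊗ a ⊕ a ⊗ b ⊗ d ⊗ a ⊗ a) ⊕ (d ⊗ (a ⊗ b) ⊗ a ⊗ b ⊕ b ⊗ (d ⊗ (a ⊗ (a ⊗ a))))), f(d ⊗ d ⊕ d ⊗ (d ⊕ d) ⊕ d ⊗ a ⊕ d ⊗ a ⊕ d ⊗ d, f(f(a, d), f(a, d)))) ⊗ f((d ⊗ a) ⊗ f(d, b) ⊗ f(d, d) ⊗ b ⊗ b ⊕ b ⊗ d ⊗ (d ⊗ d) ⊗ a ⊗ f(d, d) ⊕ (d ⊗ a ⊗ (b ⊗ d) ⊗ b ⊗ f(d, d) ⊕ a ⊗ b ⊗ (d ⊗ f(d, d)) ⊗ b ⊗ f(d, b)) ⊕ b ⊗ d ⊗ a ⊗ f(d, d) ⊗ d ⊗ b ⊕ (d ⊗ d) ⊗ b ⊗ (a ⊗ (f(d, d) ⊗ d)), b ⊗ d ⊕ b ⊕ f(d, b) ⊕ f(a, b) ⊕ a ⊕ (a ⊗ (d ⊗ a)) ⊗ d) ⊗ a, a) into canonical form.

Answer: a ⊕ b ⊕ d ⊕ f(a ⊗ f(a ⊗ b ⊗ b ⊗ d ⊗ d ⊗ f(d, d) ⊕ a ⊗ b ⊗ b ⊗ d ⊗ d ⊗ f(d, d) ⊕ a ⊗ b ⊗ b ⊗ d ⊗ f(d, b) ⊗ f(d, d) ⊕ a ⊗ b ⊗ b ⊗ d ⊗ f(d, b) ⊗ f(d, d) ⊕ a ⊗ b ⊗ d ⊗ d ⊗ d ⊗ f(d, d) ⊕ a ⊗ b ⊗ d ⊗ d ⊗ d ⊗ f(d, d), a ⊕ a ⊗ a ⊗ d ⊗ d ⊕ b ⊕ b ⊗ d ⊕ f(a, b) ⊕ f(d, b)) ⊗ f(f(f(b, d) ⊕ f(d, b) ⊕ f(d, d), a ⊗ a ⊗ a ⊗ a ⊗ b ⊕ a ⊗ a ⊗ a ⊗ b ⊗ b ⊕ a ⊗ a ⊗ a ⊗ b ⊗ d ⊕ a ⊗ a ⊗ a ⊗ b ⊗ d ⊕ a ⊗ a ⊗ b ⊗ b ⊗ d ⊕ a ⊗ a ⊗ b ⊗ d ⊗ d), f(a ⊗ d ⊕ a ⊗ d ⊕ d ⊗ d ⊕ d ⊗ d ⊕ d ⊗ d ⊕ d ⊗ d, f(f(a, d), f(a, d)))), a)

Derivation:
Distribute:  a ⊕ d ⊕ b ⊕ f(a ⊗ f(a ⊗ b ⊗ b ⊗ d ⊗ d ⊗ f(d, d) ⊕ a ⊗ b ⊗ b ⊗ d ⊗ d ⊗ f(d, d) ⊕ a ⊗ b ⊗ b ⊗ d ⊗ f(d, b) ⊗ f(d, d) ⊕ a ⊗ b ⊗ b ⊗ d ⊗ f(d, b) ⊗ f(d, d) ⊕ a ⊗ b ⊗ d ⊗ d ⊗ d ⊗ f(d, d) ⊕ a ⊗ b ⊗ d ⊗ d ⊗ d ⊗ f(d, d), a ⊕ a ⊗ a ⊗ d ⊗ d ⊕ b ⊕ b ⊗ d ⊕ f(a, b) ⊕ f(d, b)) ⊗ f(f(f(b, d) ⊕ f(d, b) ⊕ f(d, d), a ⊗ a ⊗ a ⊗ a ⊗ b ⊕ a ⊗ a ⊗ a ⊗ b ⊗ b ⊕ a ⊗ a ⊗ a ⊗ b ⊗ d ⊕ a ⊗ a ⊗ a ⊗ b ⊗ d ⊕ a ⊗ a ⊗ b ⊗ b ⊗ d ⊕ a ⊗ a ⊗ b ⊗ d ⊗ d), f(a ⊗ d ⊕ a ⊗ d ⊕ d ⊗ d ⊕ d ⊗ d ⊕ d ⊗ d ⊕ d ⊗ d, f(f(a, d), f(a, d)))), a)
Order the arguments:  a ⊕ b ⊕ d ⊕ f(a ⊗ f(a ⊗ b ⊗ b ⊗ d ⊗ d ⊗ f(d, d) ⊕ a ⊗ b ⊗ b ⊗ d ⊗ d ⊗ f(d, d) ⊕ a ⊗ b ⊗ b ⊗ d ⊗ f(d, b) ⊗ f(d, d) ⊕ a ⊗ b ⊗ b ⊗ d ⊗ f(d, b) ⊗ f(d, d) ⊕ a ⊗ b ⊗ d ⊗ d ⊗ d ⊗ f(d, d) ⊕ a ⊗ b ⊗ d ⊗ d ⊗ d ⊗ f(d, d), a ⊕ a ⊗ a ⊗ d ⊗ d ⊕ b ⊕ b ⊗ d ⊕ f(a, b) ⊕ f(d, b)) ⊗ f(f(f(b, d) ⊕ f(d, b) ⊕ f(d, d), a ⊗ a ⊗ a ⊗ a ⊗ b ⊕ a ⊗ a ⊗ a ⊗ b ⊗ b ⊕ a ⊗ a ⊗ a ⊗ b ⊗ d ⊕ a ⊗ a ⊗ a ⊗ b ⊗ d ⊕ a ⊗ a ⊗ b ⊗ b ⊗ d ⊕ a ⊗ a ⊗ b ⊗ d ⊗ d), f(a ⊗ d ⊕ a ⊗ d ⊕ d ⊗ d ⊕ d ⊗ d ⊕ d ⊗ d ⊕ d ⊗ d, f(f(a, d), f(a, d)))), a)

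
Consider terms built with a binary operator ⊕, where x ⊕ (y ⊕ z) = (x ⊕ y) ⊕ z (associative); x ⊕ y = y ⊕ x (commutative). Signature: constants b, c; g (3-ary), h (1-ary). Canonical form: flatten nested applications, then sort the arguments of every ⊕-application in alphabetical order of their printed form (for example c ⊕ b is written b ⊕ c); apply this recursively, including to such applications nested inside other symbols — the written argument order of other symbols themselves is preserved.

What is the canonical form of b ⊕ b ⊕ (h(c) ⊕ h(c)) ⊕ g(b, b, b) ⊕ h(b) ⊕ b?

Answer: b ⊕ b ⊕ b ⊕ g(b, b, b) ⊕ h(b) ⊕ h(c) ⊕ h(c)

Derivation:
Un-nest:  b ⊕ b ⊕ h(c) ⊕ h(c) ⊕ g(b, b, b) ⊕ h(b) ⊕ b
Sort arguments:  b ⊕ b ⊕ b ⊕ g(b, b, b) ⊕ h(b) ⊕ h(c) ⊕ h(c)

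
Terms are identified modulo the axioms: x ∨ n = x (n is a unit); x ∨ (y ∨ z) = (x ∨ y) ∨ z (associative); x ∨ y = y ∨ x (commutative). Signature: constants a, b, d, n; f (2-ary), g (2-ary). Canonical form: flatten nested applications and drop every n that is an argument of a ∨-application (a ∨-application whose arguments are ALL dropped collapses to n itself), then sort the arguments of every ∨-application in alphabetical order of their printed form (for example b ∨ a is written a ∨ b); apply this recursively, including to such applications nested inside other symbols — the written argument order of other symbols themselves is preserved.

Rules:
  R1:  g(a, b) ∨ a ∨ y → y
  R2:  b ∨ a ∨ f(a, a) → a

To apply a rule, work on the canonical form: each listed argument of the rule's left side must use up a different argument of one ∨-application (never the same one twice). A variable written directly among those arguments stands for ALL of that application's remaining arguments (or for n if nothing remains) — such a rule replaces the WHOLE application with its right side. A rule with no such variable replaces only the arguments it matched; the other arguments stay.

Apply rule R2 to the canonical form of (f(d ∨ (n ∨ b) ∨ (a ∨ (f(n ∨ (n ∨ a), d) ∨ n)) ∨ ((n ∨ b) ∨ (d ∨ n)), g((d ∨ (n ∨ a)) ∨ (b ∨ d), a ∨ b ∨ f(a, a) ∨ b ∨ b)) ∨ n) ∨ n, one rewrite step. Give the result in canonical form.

Canonical form:  f(a ∨ b ∨ b ∨ d ∨ d ∨ f(a, d), g(a ∨ b ∨ d ∨ d, a ∨ b ∨ b ∨ b ∨ f(a, a)))
Match R2:  consume a, b, f(a, a)
New term:  f(a ∨ b ∨ b ∨ d ∨ d ∨ f(a, d), g(a ∨ b ∨ d ∨ d, a ∨ b ∨ b))

Answer: f(a ∨ b ∨ b ∨ d ∨ d ∨ f(a, d), g(a ∨ b ∨ d ∨ d, a ∨ b ∨ b))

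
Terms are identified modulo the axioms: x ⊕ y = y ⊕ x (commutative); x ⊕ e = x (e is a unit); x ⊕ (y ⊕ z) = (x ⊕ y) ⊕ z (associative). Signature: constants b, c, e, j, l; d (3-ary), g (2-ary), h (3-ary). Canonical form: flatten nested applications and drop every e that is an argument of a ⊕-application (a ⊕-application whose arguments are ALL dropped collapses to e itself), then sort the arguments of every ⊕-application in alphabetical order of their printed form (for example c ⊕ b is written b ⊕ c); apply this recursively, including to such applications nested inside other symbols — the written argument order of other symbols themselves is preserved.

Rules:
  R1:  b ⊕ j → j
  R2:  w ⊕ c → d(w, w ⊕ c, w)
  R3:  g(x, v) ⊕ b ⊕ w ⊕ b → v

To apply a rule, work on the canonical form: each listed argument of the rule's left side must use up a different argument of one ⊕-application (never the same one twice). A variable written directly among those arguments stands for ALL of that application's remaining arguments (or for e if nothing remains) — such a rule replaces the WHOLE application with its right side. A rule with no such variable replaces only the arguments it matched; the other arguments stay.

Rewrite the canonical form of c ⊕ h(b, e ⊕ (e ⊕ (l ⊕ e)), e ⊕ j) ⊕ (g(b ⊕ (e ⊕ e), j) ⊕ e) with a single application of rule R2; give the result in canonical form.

Canonical form:  c ⊕ g(b, j) ⊕ h(b, l, j)
Apply R2:  consuming c;  w := g(b, j) ⊕ h(b, l, j)
The extension variable absorbs all remaining arguments, so the whole application is rewritten.
Giving:  d(g(b, j) ⊕ h(b, l, j), c ⊕ g(b, j) ⊕ h(b, l, j), g(b, j) ⊕ h(b, l, j))

Answer: d(g(b, j) ⊕ h(b, l, j), c ⊕ g(b, j) ⊕ h(b, l, j), g(b, j) ⊕ h(b, l, j))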